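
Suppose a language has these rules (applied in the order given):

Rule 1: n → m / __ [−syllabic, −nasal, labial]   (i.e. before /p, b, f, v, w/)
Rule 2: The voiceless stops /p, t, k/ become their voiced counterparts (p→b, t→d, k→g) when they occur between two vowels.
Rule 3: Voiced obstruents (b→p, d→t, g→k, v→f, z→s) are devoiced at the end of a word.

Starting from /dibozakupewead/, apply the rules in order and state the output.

dibozagubeweat

Rule 1 (nasal place assimilation): no segment meets the environment; /dibozakupewead/ is unchanged.
Rule 2 (intervocalic voicing): /k/ is a voiceless stop between vowels /a/ and /u/, so it voices to [g]. /p/ is a voiceless stop between vowels /u/ and /e/, so it voices to [b]. /dibozakupewead/ → dibozagubewead.
Rule 3 (final devoicing): /d/ is a voiced obstruent in word-final position, so it devoices to [t]. /dibozagubewead/ → dibozagubeweat.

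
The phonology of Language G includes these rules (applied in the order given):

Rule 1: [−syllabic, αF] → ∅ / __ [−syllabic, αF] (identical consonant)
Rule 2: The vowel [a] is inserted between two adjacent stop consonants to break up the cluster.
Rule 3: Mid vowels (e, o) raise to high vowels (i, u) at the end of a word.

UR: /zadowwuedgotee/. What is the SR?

Rule 1 (degemination): /ww/ is a geminate; the first /w/ deletes. /zadowwuedgotee/ → zadowuedgotee.
Rule 2 (stop-cluster a-epenthesis): /d/ and /g/ form a stop–stop cluster, so [a] is inserted between them. /zadowuedgotee/ → zadowuedagotee.
Rule 3 (final vowel raising): /e/ is a mid vowel in word-final position, so it raises to [i]. /zadowuedagotee/ → zadowuedagotei.

zadowuedagotei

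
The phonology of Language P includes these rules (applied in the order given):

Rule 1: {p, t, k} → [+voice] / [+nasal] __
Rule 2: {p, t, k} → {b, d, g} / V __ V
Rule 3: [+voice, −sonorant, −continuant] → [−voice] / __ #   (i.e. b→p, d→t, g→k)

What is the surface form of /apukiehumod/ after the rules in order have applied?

abugiehumot

Rule 1 (post-nasal voicing): no segment meets the environment; /apukiehumod/ is unchanged.
Rule 2 (intervocalic voicing): /p/ is a voiceless stop between vowels /a/ and /u/, so it voices to [b]. /k/ is a voiceless stop between vowels /u/ and /i/, so it voices to [g]. /apukiehumod/ → abugiehumod.
Rule 3 (final devoicing): /d/ is a voiced stop in word-final position, so it devoices to [t]. /abugiehumod/ → abugiehumot.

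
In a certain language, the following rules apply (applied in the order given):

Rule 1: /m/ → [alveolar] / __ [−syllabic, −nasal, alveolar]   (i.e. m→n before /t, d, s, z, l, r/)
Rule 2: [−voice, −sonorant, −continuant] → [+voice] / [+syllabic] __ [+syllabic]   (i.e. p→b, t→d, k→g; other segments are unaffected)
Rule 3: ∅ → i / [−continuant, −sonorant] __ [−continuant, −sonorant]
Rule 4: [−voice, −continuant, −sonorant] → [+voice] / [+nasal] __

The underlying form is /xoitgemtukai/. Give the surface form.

xoitigendugai

Rule 1 (nasal place assimilation): /m/ precedes the alveolar consonant /t/, so it assimilates in place to [n]. /xoitgemtukai/ → xoitgentukai.
Rule 2 (intervocalic voicing): /k/ is a voiceless stop between vowels /u/ and /a/, so it voices to [g]. /xoitgentukai/ → xoitgentugai.
Rule 3 (stop-cluster i-epenthesis): /t/ and /g/ form a stop–stop cluster, so [i] is inserted between them. /xoitgentugai/ → xoitigentugai.
Rule 4 (post-nasal voicing): /t/ is a voiceless stop immediately after the nasal /n/, so it voices to [d]. /xoitigentugai/ → xoitigendugai.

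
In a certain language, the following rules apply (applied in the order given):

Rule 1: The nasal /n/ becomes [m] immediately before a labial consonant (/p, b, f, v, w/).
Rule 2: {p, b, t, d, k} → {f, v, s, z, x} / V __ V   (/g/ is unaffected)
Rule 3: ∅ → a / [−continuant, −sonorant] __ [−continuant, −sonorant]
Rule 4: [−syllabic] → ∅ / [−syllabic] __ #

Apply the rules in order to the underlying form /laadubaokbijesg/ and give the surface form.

laazuvaokabijes

Rule 1 (nasal place assimilation): no segment meets the environment; /laadubaokbijesg/ is unchanged.
Rule 2 (intervocalic spirantization): /d/ is a stop between vowels /a/ and /u/, so it spirantizes to the fricative [z]. /b/ is a stop between vowels /u/ and /a/, so it spirantizes to the fricative [v]. /laadubaokbijesg/ → laazuvaokbijesg.
Rule 3 (stop-cluster a-epenthesis): /k/ and /b/ form a stop–stop cluster, so [a] is inserted between them. /laazuvaokbijesg/ → laazuvaokabijesg.
Rule 4 (final cluster simplification): /g/ is the second consonant of a word-final cluster /sg/, so it deletes. /laazuvaokabijesg/ → laazuvaokabijes.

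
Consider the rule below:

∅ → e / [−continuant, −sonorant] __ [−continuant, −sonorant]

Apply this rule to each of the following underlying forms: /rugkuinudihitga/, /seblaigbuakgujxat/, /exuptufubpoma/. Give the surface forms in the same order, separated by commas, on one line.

/rugkuinudihitga/: /g/ and /k/ form a stop–stop cluster, so [e] is inserted between them. /t/ and /g/ form a stop–stop cluster, so [e] is inserted between them. → [rugekuinudihitega].
/seblaigbuakgujxat/: /g/ and /b/ form a stop–stop cluster, so [e] is inserted between them. /k/ and /g/ form a stop–stop cluster, so [e] is inserted between them. → [seblaigebuakegujxat].
/exuptufubpoma/: /p/ and /t/ form a stop–stop cluster, so [e] is inserted between them. /b/ and /p/ form a stop–stop cluster, so [e] is inserted between them. → [exupetufubepoma].

rugekuinudihitega, seblaigebuakegujxat, exupetufubepoma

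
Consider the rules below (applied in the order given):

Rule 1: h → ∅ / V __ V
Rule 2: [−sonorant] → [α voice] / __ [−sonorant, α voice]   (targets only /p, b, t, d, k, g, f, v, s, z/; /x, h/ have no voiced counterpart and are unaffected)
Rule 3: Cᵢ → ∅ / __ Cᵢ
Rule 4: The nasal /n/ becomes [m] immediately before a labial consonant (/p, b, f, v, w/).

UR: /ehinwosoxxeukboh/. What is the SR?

eimwosoxeugboh

Rule 1 (intervocalic h-deletion): /h/ occurs between vowels /e/ and /i/, so it deletes. /ehinwosoxxeukboh/ → einwosoxxeukboh.
Rule 2 (regressive voicing assimilation): /k/ precedes the voiced obstruent /b/, so it voices to [g] by assimilation. /einwosoxxeukboh/ → einwosoxxeugboh.
Rule 3 (degemination): /xx/ is a geminate; the first /x/ deletes. /einwosoxxeugboh/ → einwosoxeugboh.
Rule 4 (nasal place assimilation): /n/ precedes the labial consonant /w/, so it assimilates in place to [m]. /einwosoxeugboh/ → eimwosoxeugboh.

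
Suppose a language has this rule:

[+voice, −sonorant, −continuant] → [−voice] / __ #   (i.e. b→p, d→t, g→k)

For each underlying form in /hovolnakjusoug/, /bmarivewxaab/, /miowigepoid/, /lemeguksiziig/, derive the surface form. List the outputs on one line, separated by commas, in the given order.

hovolnakjusouk, bmarivewxaap, miowigepoit, lemeguksiziik

/hovolnakjusoug/: /g/ is a voiced stop in word-final position, so it devoices to [k]. → [hovolnakjusouk].
/bmarivewxaab/: /b/ is a voiced stop in word-final position, so it devoices to [p]. → [bmarivewxaap].
/miowigepoid/: /d/ is a voiced stop in word-final position, so it devoices to [t]. → [miowigepoit].
/lemeguksiziig/: /g/ is a voiced stop in word-final position, so it devoices to [k]. → [lemeguksiziik].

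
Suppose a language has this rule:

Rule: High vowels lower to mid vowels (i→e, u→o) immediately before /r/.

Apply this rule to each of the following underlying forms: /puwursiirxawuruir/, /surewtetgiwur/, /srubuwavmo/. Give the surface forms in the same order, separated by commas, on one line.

/puwursiirxawuruir/: /u/ is a high vowel immediately before /r/, so it lowers to [o]. /i/ is a high vowel immediately before /r/, so it lowers to [e]. /u/ is a high vowel immediately before /r/, so it lowers to [o]. /i/ is a high vowel immediately before /r/, so it lowers to [e]. → [puworsierxaworuer].
/surewtetgiwur/: /u/ is a high vowel immediately before /r/, so it lowers to [o]. /u/ is a high vowel immediately before /r/, so it lowers to [o]. → [sorewtetgiwor].
/srubuwavmo/: the rule's environment is not met; surfaces unchanged as [srubuwavmo].

puworsierxaworuer, sorewtetgiwor, srubuwavmo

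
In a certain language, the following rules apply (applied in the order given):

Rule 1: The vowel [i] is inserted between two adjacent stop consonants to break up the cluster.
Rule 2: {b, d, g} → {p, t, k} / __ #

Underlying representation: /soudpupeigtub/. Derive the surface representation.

soudipupeigitup

Rule 1 (stop-cluster i-epenthesis): /d/ and /p/ form a stop–stop cluster, so [i] is inserted between them. /g/ and /t/ form a stop–stop cluster, so [i] is inserted between them. /soudpupeigtub/ → soudipupeigitub.
Rule 2 (final devoicing): /b/ is a voiced stop in word-final position, so it devoices to [p]. /soudipupeigitub/ → soudipupeigitup.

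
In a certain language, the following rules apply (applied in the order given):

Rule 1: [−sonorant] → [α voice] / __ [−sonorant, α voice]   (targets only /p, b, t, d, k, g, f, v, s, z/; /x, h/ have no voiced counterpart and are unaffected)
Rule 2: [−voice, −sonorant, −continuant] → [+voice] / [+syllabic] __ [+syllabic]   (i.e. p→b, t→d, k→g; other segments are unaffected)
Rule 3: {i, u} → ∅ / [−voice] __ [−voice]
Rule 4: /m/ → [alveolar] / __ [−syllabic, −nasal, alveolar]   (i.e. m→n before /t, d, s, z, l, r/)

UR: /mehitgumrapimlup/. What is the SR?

mehidgunrabinlup

Rule 1 (regressive voicing assimilation): /t/ precedes the voiced obstruent /g/, so it voices to [d] by assimilation. /mehitgumrapimlup/ → mehidgumrapimlup.
Rule 2 (intervocalic voicing): /p/ is a voiceless stop between vowels /a/ and /i/, so it voices to [b]. /mehidgumrapimlup/ → mehidgumrabimlup.
Rule 3 (high vowel syncope): no segment meets the environment; /mehidgumrabimlup/ is unchanged.
Rule 4 (nasal place assimilation): /m/ precedes the alveolar consonant /r/, so it assimilates in place to [n]. /m/ precedes the alveolar consonant /l/, so it assimilates in place to [n]. /mehidgumrabimlup/ → mehidgunrabinlup.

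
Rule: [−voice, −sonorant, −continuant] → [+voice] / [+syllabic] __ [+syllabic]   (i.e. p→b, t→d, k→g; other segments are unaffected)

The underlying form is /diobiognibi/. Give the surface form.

No segment of /diobiognibi/ meets the structural description of the rule, so the form surfaces unchanged.

diobiognibi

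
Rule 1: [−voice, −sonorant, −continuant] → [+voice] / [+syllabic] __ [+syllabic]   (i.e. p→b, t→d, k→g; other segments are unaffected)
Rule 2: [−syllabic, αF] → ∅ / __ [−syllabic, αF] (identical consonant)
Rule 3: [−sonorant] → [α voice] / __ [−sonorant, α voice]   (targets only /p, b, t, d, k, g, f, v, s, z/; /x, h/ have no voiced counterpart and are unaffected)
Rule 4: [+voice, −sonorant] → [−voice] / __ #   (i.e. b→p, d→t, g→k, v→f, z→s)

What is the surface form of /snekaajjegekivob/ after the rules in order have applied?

Rule 1 (intervocalic voicing): /k/ is a voiceless stop between vowels /e/ and /a/, so it voices to [g]. /k/ is a voiceless stop between vowels /e/ and /i/, so it voices to [g]. /snekaajjegekivob/ → snegaajjegegivob.
Rule 2 (degemination): /jj/ is a geminate; the first /j/ deletes. /snegaajjegegivob/ → snegaajegegivob.
Rule 3 (regressive voicing assimilation): no segment meets the environment; /snegaajegegivob/ is unchanged.
Rule 4 (final devoicing): /b/ is a voiced obstruent in word-final position, so it devoices to [p]. /snegaajegegivob/ → snegaajegegivop.

snegaajegegivop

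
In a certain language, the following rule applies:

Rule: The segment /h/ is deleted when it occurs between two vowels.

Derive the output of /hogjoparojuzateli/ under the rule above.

No segment of /hogjoparojuzateli/ meets the structural description of the rule, so the form surfaces unchanged.

hogjoparojuzateli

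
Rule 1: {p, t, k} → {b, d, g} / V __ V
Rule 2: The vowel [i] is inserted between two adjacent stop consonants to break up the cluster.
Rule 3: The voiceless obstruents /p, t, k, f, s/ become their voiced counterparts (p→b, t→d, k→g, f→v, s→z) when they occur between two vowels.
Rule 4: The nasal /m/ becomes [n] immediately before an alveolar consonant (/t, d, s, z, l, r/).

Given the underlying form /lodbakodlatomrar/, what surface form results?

lodibagodladonrar

Rule 1 (intervocalic voicing): /k/ is a voiceless stop between vowels /a/ and /o/, so it voices to [g]. /t/ is a voiceless stop between vowels /a/ and /o/, so it voices to [d]. /lodbakodlatomrar/ → lodbagodladomrar.
Rule 2 (stop-cluster i-epenthesis): /d/ and /b/ form a stop–stop cluster, so [i] is inserted between them. /lodbagodladomrar/ → lodibagodladomrar.
Rule 3 (intervocalic voicing): no segment meets the environment; /lodibagodladomrar/ is unchanged.
Rule 4 (nasal place assimilation): /m/ precedes the alveolar consonant /r/, so it assimilates in place to [n]. /lodibagodladomrar/ → lodibagodladonrar.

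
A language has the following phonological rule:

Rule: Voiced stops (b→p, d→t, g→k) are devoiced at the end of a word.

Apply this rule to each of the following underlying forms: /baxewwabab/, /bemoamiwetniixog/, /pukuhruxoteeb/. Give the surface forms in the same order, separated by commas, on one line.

/baxewwabab/: /b/ is a voiced stop in word-final position, so it devoices to [p]. → [baxewwabap].
/bemoamiwetniixog/: /g/ is a voiced stop in word-final position, so it devoices to [k]. → [bemoamiwetniixok].
/pukuhruxoteeb/: /b/ is a voiced stop in word-final position, so it devoices to [p]. → [pukuhruxoteep].

baxewwabap, bemoamiwetniixok, pukuhruxoteep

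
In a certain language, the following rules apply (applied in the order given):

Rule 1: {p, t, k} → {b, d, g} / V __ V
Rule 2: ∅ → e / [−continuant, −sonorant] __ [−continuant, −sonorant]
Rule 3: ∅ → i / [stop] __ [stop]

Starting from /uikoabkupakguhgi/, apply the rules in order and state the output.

Rule 1 (intervocalic voicing): /k/ is a voiceless stop between vowels /i/ and /o/, so it voices to [g]. /p/ is a voiceless stop between vowels /u/ and /a/, so it voices to [b]. /uikoabkupakguhgi/ → uigoabkubakguhgi.
Rule 2 (stop-cluster e-epenthesis): /b/ and /k/ form a stop–stop cluster, so [e] is inserted between them. /k/ and /g/ form a stop–stop cluster, so [e] is inserted between them. /uigoabkubakguhgi/ → uigoabekubakeguhgi.
Rule 3 (stop-cluster i-epenthesis): no segment meets the environment; /uigoabekubakeguhgi/ is unchanged.

uigoabekubakeguhgi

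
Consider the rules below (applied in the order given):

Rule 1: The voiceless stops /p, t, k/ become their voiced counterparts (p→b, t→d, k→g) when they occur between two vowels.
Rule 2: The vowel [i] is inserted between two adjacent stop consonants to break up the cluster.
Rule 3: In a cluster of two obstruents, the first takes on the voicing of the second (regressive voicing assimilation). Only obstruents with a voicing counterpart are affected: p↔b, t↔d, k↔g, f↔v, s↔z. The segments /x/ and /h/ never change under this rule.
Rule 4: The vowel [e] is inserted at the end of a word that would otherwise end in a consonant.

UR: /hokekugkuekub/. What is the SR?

Rule 1 (intervocalic voicing): /k/ is a voiceless stop between vowels /o/ and /e/, so it voices to [g]. /k/ is a voiceless stop between vowels /e/ and /u/, so it voices to [g]. /k/ is a voiceless stop between vowels /e/ and /u/, so it voices to [g]. /hokekugkuekub/ → hogegugkuegub.
Rule 2 (stop-cluster i-epenthesis): /g/ and /k/ form a stop–stop cluster, so [i] is inserted between them. /hogegugkuegub/ → hogegugikuegub.
Rule 3 (regressive voicing assimilation): no segment meets the environment; /hogegugikuegub/ is unchanged.
Rule 4 (final e-epenthesis): the form ends in the consonant /b/, so [e] is inserted word-finally. /hogegugikuegub/ → hogegugikuegube.

hogegugikuegube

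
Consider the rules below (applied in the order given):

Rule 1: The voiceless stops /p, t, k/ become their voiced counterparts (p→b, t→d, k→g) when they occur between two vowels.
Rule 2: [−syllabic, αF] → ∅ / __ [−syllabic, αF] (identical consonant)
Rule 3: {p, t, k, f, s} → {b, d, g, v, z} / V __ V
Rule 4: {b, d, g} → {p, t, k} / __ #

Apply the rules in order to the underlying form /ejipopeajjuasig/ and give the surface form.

Rule 1 (intervocalic voicing): /p/ is a voiceless stop between vowels /i/ and /o/, so it voices to [b]. /p/ is a voiceless stop between vowels /o/ and /e/, so it voices to [b]. /ejipopeajjuasig/ → ejibobeajjuasig.
Rule 2 (degemination): /jj/ is a geminate; the first /j/ deletes. /ejibobeajjuasig/ → ejibobeajuasig.
Rule 3 (intervocalic voicing): /s/ is a voiceless obstruent between vowels /a/ and /i/, so it voices to [z]. /ejibobeajuasig/ → ejibobeajuazig.
Rule 4 (final devoicing): /g/ is a voiced stop in word-final position, so it devoices to [k]. /ejibobeajuazig/ → ejibobeajuazik.

ejibobeajuazik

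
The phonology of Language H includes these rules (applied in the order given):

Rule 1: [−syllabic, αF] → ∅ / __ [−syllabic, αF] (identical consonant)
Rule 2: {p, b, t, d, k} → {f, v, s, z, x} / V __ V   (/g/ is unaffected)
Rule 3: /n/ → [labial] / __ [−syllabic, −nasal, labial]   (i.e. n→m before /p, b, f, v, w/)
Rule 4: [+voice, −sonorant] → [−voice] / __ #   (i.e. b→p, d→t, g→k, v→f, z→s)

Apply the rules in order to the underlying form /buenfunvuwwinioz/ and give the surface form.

buemfumvuwinios

Rule 1 (degemination): /ww/ is a geminate; the first /w/ deletes. /buenfunvuwwinioz/ → buenfunvuwinioz.
Rule 2 (intervocalic spirantization): no segment meets the environment; /buenfunvuwinioz/ is unchanged.
Rule 3 (nasal place assimilation): /n/ precedes the labial consonant /f/, so it assimilates in place to [m]. /n/ precedes the labial consonant /v/, so it assimilates in place to [m]. /buenfunvuwinioz/ → buemfumvuwinioz.
Rule 4 (final devoicing): /z/ is a voiced obstruent in word-final position, so it devoices to [s]. /buemfumvuwinioz/ → buemfumvuwinios.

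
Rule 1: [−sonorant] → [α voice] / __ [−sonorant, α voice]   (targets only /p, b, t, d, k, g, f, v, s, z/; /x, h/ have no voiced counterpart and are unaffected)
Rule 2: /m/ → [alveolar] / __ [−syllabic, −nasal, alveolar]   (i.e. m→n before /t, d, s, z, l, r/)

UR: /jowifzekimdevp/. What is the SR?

jowivzekindefp

Rule 1 (regressive voicing assimilation): /f/ precedes the voiced obstruent /z/, so it voices to [v] by assimilation. /v/ precedes the voiceless obstruent /p/, so it devoices to [f] by assimilation. /jowifzekimdevp/ → jowivzekimdefp.
Rule 2 (nasal place assimilation): /m/ precedes the alveolar consonant /d/, so it assimilates in place to [n]. /jowivzekimdefp/ → jowivzekindefp.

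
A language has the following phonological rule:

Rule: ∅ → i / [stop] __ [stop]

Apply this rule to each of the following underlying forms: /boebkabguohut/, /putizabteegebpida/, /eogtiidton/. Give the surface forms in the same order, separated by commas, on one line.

boebikabiguohut, putizabiteegebipida, eogitiiditon

/boebkabguohut/: /b/ and /k/ form a stop–stop cluster, so [i] is inserted between them. /b/ and /g/ form a stop–stop cluster, so [i] is inserted between them. → [boebikabiguohut].
/putizabteegebpida/: /b/ and /t/ form a stop–stop cluster, so [i] is inserted between them. /b/ and /p/ form a stop–stop cluster, so [i] is inserted between them. → [putizabiteegebipida].
/eogtiidton/: /g/ and /t/ form a stop–stop cluster, so [i] is inserted between them. /d/ and /t/ form a stop–stop cluster, so [i] is inserted between them. → [eogitiiditon].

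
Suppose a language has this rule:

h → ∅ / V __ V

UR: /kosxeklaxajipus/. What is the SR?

kosxeklaxajipus

No segment of /kosxeklaxajipus/ meets the structural description of the rule, so the form surfaces unchanged.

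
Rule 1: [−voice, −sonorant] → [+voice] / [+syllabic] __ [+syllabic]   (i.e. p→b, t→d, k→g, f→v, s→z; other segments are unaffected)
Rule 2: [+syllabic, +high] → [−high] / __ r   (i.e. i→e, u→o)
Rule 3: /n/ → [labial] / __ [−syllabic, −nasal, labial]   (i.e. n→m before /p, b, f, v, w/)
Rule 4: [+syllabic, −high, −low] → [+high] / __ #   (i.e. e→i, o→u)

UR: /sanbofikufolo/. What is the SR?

Rule 1 (intervocalic voicing): /f/ is a voiceless obstruent between vowels /o/ and /i/, so it voices to [v]. /k/ is a voiceless obstruent between vowels /i/ and /u/, so it voices to [g]. /f/ is a voiceless obstruent between vowels /u/ and /o/, so it voices to [v]. /sanbofikufolo/ → sanboviguvolo.
Rule 2 (pre-rhotic lowering): no segment meets the environment; /sanboviguvolo/ is unchanged.
Rule 3 (nasal place assimilation): /n/ precedes the labial consonant /b/, so it assimilates in place to [m]. /sanboviguvolo/ → samboviguvolo.
Rule 4 (final vowel raising): /o/ is a mid vowel in word-final position, so it raises to [u]. /samboviguvolo/ → samboviguvolu.

samboviguvolu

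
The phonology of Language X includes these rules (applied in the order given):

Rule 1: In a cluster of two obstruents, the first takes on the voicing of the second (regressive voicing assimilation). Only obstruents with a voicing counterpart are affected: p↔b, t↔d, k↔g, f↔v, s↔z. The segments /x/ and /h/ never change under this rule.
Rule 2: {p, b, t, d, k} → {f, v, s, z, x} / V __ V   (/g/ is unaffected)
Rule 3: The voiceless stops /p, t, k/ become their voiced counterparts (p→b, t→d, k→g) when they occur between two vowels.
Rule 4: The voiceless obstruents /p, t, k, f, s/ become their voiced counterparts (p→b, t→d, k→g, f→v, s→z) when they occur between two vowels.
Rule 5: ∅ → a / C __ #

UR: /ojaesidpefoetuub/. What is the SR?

Rule 1 (regressive voicing assimilation): /d/ precedes the voiceless obstruent /p/, so it devoices to [t] by assimilation. /ojaesidpefoetuub/ → ojaesitpefoetuub.
Rule 2 (intervocalic spirantization): /t/ is a stop between vowels /e/ and /u/, so it spirantizes to the fricative [s]. /ojaesitpefoetuub/ → ojaesitpefoesuub.
Rule 3 (intervocalic voicing): no segment meets the environment; /ojaesitpefoesuub/ is unchanged.
Rule 4 (intervocalic voicing): /s/ is a voiceless obstruent between vowels /e/ and /i/, so it voices to [z]. /f/ is a voiceless obstruent between vowels /e/ and /o/, so it voices to [v]. /s/ is a voiceless obstruent between vowels /e/ and /u/, so it voices to [z]. /ojaesitpefoesuub/ → ojaezitpevoezuub.
Rule 5 (final a-epenthesis): the form ends in the consonant /b/, so [a] is inserted word-finally. /ojaezitpevoezuub/ → ojaezitpevoezuuba.

ojaezitpevoezuuba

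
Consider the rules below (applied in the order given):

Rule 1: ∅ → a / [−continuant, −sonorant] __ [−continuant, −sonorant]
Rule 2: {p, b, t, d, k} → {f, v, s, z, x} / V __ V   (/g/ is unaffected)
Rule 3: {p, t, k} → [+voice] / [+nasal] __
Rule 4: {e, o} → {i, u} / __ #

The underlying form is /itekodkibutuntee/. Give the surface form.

isexozaxivusundei

Rule 1 (stop-cluster a-epenthesis): /d/ and /k/ form a stop–stop cluster, so [a] is inserted between them. /itekodkibutuntee/ → itekodakibutuntee.
Rule 2 (intervocalic spirantization): /t/ is a stop between vowels /i/ and /e/, so it spirantizes to the fricative [s]. /k/ is a stop between vowels /e/ and /o/, so it spirantizes to the fricative [x]. /d/ is a stop between vowels /o/ and /a/, so it spirantizes to the fricative [z]. /k/ is a stop between vowels /a/ and /i/, so it spirantizes to the fricative [x]. /b/ is a stop between vowels /i/ and /u/, so it spirantizes to the fricative [v]. /t/ is a stop between vowels /u/ and /u/, so it spirantizes to the fricative [s]. /itekodakibutuntee/ → isexozaxivusuntee.
Rule 3 (post-nasal voicing): /t/ is a voiceless stop immediately after the nasal /n/, so it voices to [d]. /isexozaxivusuntee/ → isexozaxivusundee.
Rule 4 (final vowel raising): /e/ is a mid vowel in word-final position, so it raises to [i]. /isexozaxivusundee/ → isexozaxivusundei.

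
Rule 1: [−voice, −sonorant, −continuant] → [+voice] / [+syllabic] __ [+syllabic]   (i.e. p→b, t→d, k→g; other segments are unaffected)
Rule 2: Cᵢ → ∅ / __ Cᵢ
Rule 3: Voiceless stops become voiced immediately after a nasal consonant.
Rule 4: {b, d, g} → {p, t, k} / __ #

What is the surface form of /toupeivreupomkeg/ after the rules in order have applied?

Rule 1 (intervocalic voicing): /p/ is a voiceless stop between vowels /u/ and /e/, so it voices to [b]. /p/ is a voiceless stop between vowels /u/ and /o/, so it voices to [b]. /toupeivreupomkeg/ → toubeivreubomkeg.
Rule 2 (degemination): no segment meets the environment; /toubeivreubomkeg/ is unchanged.
Rule 3 (post-nasal voicing): /k/ is a voiceless stop immediately after the nasal /m/, so it voices to [g]. /toubeivreubomkeg/ → toubeivreubomgeg.
Rule 4 (final devoicing): /g/ is a voiced stop in word-final position, so it devoices to [k]. /toubeivreubomgeg/ → toubeivreubomgek.

toubeivreubomgek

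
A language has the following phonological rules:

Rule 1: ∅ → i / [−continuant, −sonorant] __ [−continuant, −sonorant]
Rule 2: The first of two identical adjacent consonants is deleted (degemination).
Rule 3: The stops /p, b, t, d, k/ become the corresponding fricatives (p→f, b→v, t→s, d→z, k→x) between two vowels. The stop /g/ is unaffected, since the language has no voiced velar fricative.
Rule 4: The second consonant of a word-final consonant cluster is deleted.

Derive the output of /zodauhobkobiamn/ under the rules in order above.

Rule 1 (stop-cluster i-epenthesis): /b/ and /k/ form a stop–stop cluster, so [i] is inserted between them. /zodauhobkobiamn/ → zodauhobikobiamn.
Rule 2 (degemination): no segment meets the environment; /zodauhobikobiamn/ is unchanged.
Rule 3 (intervocalic spirantization): /d/ is a stop between vowels /o/ and /a/, so it spirantizes to the fricative [z]. /b/ is a stop between vowels /o/ and /i/, so it spirantizes to the fricative [v]. /k/ is a stop between vowels /i/ and /o/, so it spirantizes to the fricative [x]. /b/ is a stop between vowels /o/ and /i/, so it spirantizes to the fricative [v]. /zodauhobikobiamn/ → zozauhovixoviamn.
Rule 4 (final cluster simplification): /n/ is the second consonant of a word-final cluster /mn/, so it deletes. /zozauhovixoviamn/ → zozauhovixoviam.

zozauhovixoviam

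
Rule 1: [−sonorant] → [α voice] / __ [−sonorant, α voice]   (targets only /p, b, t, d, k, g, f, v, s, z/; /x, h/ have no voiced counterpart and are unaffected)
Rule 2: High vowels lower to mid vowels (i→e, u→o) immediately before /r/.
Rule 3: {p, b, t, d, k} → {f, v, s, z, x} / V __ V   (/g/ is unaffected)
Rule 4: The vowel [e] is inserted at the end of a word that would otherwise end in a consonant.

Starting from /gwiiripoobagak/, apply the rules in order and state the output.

gwierifoovagake

Rule 1 (regressive voicing assimilation): no segment meets the environment; /gwiiripoobagak/ is unchanged.
Rule 2 (pre-rhotic lowering): /i/ is a high vowel immediately before /r/, so it lowers to [e]. /gwiiripoobagak/ → gwieripoobagak.
Rule 3 (intervocalic spirantization): /p/ is a stop between vowels /i/ and /o/, so it spirantizes to the fricative [f]. /b/ is a stop between vowels /o/ and /a/, so it spirantizes to the fricative [v]. /gwieripoobagak/ → gwierifoovagak.
Rule 4 (final e-epenthesis): the form ends in the consonant /k/, so [e] is inserted word-finally. /gwierifoovagak/ → gwierifoovagake.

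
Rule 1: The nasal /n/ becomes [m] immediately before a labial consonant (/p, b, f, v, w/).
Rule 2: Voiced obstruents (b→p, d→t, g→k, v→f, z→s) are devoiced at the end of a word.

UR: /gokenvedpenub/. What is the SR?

Rule 1 (nasal place assimilation): /n/ precedes the labial consonant /v/, so it assimilates in place to [m]. /gokenvedpenub/ → gokemvedpenub.
Rule 2 (final devoicing): /b/ is a voiced obstruent in word-final position, so it devoices to [p]. /gokemvedpenub/ → gokemvedpenup.

gokemvedpenup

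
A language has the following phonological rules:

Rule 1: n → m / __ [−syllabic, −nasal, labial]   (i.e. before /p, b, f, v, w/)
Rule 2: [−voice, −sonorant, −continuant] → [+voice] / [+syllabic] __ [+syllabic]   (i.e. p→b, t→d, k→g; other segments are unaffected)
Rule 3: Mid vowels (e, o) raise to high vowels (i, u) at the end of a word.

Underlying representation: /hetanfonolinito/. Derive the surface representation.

hedamfonolinidu

Rule 1 (nasal place assimilation): /n/ precedes the labial consonant /f/, so it assimilates in place to [m]. /hetanfonolinito/ → hetamfonolinito.
Rule 2 (intervocalic voicing): /t/ is a voiceless stop between vowels /e/ and /a/, so it voices to [d]. /t/ is a voiceless stop between vowels /i/ and /o/, so it voices to [d]. /hetamfonolinito/ → hedamfonolinido.
Rule 3 (final vowel raising): /o/ is a mid vowel in word-final position, so it raises to [u]. /hedamfonolinido/ → hedamfonolinidu.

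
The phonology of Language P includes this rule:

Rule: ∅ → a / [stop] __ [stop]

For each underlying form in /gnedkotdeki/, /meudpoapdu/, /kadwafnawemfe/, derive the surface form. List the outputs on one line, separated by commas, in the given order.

gnedakotadeki, meudapoapadu, kadwafnawemfe

/gnedkotdeki/: /d/ and /k/ form a stop–stop cluster, so [a] is inserted between them. /t/ and /d/ form a stop–stop cluster, so [a] is inserted between them. → [gnedakotadeki].
/meudpoapdu/: /d/ and /p/ form a stop–stop cluster, so [a] is inserted between them. /p/ and /d/ form a stop–stop cluster, so [a] is inserted between them. → [meudapoapadu].
/kadwafnawemfe/: the rule's environment is not met; surfaces unchanged as [kadwafnawemfe].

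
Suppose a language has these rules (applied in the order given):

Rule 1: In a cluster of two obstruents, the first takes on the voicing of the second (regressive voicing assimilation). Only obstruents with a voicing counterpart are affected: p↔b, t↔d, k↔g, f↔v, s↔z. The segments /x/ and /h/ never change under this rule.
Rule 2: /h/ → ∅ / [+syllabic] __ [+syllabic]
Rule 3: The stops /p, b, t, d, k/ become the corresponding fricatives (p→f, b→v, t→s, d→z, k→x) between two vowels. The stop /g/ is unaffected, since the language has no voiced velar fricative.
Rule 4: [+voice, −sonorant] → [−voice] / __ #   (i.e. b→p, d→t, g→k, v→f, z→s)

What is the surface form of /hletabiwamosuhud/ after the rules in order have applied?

Rule 1 (regressive voicing assimilation): no segment meets the environment; /hletabiwamosuhud/ is unchanged.
Rule 2 (intervocalic h-deletion): /h/ occurs between vowels /u/ and /u/, so it deletes. /hletabiwamosuhud/ → hletabiwamosuud.
Rule 3 (intervocalic spirantization): /t/ is a stop between vowels /e/ and /a/, so it spirantizes to the fricative [s]. /b/ is a stop between vowels /a/ and /i/, so it spirantizes to the fricative [v]. /hletabiwamosuud/ → hlesaviwamosuud.
Rule 4 (final devoicing): /d/ is a voiced obstruent in word-final position, so it devoices to [t]. /hlesaviwamosuud/ → hlesaviwamosuut.

hlesaviwamosuut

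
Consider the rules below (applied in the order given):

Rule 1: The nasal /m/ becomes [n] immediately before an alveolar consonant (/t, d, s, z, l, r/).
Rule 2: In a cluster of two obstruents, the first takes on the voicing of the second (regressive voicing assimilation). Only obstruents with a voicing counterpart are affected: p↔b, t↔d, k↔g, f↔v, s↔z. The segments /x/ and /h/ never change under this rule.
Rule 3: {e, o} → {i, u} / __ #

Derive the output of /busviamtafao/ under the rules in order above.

buzviantafau

Rule 1 (nasal place assimilation): /m/ precedes the alveolar consonant /t/, so it assimilates in place to [n]. /busviamtafao/ → busviantafao.
Rule 2 (regressive voicing assimilation): /s/ precedes the voiced obstruent /v/, so it voices to [z] by assimilation. /busviantafao/ → buzviantafao.
Rule 3 (final vowel raising): /o/ is a mid vowel in word-final position, so it raises to [u]. /buzviantafao/ → buzviantafau.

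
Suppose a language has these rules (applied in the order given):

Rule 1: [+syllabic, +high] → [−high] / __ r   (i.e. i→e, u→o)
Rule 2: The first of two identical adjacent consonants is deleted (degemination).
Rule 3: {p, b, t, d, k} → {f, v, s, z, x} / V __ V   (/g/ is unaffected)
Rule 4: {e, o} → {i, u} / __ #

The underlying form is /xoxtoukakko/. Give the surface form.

xoxtouxaxu

Rule 1 (pre-rhotic lowering): no segment meets the environment; /xoxtoukakko/ is unchanged.
Rule 2 (degemination): /kk/ is a geminate; the first /k/ deletes. /xoxtoukakko/ → xoxtoukako.
Rule 3 (intervocalic spirantization): /k/ is a stop between vowels /u/ and /a/, so it spirantizes to the fricative [x]. /k/ is a stop between vowels /a/ and /o/, so it spirantizes to the fricative [x]. /xoxtoukako/ → xoxtouxaxo.
Rule 4 (final vowel raising): /o/ is a mid vowel in word-final position, so it raises to [u]. /xoxtouxaxo/ → xoxtouxaxu.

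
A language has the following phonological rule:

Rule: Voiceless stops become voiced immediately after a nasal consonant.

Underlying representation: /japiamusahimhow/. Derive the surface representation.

japiamusahimhow

No segment of /japiamusahimhow/ meets the structural description of the rule, so the form surfaces unchanged.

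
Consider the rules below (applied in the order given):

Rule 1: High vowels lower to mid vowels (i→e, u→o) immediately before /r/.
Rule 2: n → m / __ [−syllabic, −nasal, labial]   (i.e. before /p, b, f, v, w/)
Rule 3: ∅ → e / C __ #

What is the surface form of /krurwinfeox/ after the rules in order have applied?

krorwimfeoxe

Rule 1 (pre-rhotic lowering): /u/ is a high vowel immediately before /r/, so it lowers to [o]. /krurwinfeox/ → krorwinfeox.
Rule 2 (nasal place assimilation): /n/ precedes the labial consonant /f/, so it assimilates in place to [m]. /krorwinfeox/ → krorwimfeox.
Rule 3 (final e-epenthesis): the form ends in the consonant /x/, so [e] is inserted word-finally. /krorwimfeox/ → krorwimfeoxe.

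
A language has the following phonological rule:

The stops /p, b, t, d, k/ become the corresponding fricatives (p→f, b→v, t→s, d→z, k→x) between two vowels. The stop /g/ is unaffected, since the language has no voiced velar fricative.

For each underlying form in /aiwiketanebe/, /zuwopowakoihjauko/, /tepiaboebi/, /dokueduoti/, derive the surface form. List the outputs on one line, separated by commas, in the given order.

/aiwiketanebe/: /k/ is a stop between vowels /i/ and /e/, so it spirantizes to the fricative [x]. /t/ is a stop between vowels /e/ and /a/, so it spirantizes to the fricative [s]. /b/ is a stop between vowels /e/ and /e/, so it spirantizes to the fricative [v]. → [aiwixesaneve].
/zuwopowakoihjauko/: /p/ is a stop between vowels /o/ and /o/, so it spirantizes to the fricative [f]. /k/ is a stop between vowels /a/ and /o/, so it spirantizes to the fricative [x]. /k/ is a stop between vowels /u/ and /o/, so it spirantizes to the fricative [x]. → [zuwofowaxoihjauxo].
/tepiaboebi/: /p/ is a stop between vowels /e/ and /i/, so it spirantizes to the fricative [f]. /b/ is a stop between vowels /a/ and /o/, so it spirantizes to the fricative [v]. /b/ is a stop between vowels /e/ and /i/, so it spirantizes to the fricative [v]. → [tefiavoevi].
/dokueduoti/: /k/ is a stop between vowels /o/ and /u/, so it spirantizes to the fricative [x]. /d/ is a stop between vowels /e/ and /u/, so it spirantizes to the fricative [z]. /t/ is a stop between vowels /o/ and /i/, so it spirantizes to the fricative [s]. → [doxuezuosi].

aiwixesaneve, zuwofowaxoihjauxo, tefiavoevi, doxuezuosi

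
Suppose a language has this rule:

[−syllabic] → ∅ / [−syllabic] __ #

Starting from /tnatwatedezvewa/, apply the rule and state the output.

No segment of /tnatwatedezvewa/ meets the structural description of the rule, so the form surfaces unchanged.

tnatwatedezvewa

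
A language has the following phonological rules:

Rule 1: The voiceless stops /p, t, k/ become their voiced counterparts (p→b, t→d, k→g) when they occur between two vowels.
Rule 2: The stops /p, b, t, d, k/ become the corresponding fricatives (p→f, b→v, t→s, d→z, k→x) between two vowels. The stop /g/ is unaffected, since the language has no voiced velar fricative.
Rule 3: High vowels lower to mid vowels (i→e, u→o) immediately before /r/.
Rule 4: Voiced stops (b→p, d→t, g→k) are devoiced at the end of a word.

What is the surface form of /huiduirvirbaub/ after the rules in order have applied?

huizuerverbaup

Rule 1 (intervocalic voicing): no segment meets the environment; /huiduirvirbaub/ is unchanged.
Rule 2 (intervocalic spirantization): /d/ is a stop between vowels /i/ and /u/, so it spirantizes to the fricative [z]. /huiduirvirbaub/ → huizuirvirbaub.
Rule 3 (pre-rhotic lowering): /i/ is a high vowel immediately before /r/, so it lowers to [e]. /i/ is a high vowel immediately before /r/, so it lowers to [e]. /huizuirvirbaub/ → huizuerverbaub.
Rule 4 (final devoicing): /b/ is a voiced stop in word-final position, so it devoices to [p]. /huizuerverbaub/ → huizuerverbaup.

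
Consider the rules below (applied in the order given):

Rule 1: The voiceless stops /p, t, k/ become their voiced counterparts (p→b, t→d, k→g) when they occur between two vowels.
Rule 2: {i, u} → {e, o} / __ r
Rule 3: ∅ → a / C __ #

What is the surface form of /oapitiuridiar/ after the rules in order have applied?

Rule 1 (intervocalic voicing): /p/ is a voiceless stop between vowels /a/ and /i/, so it voices to [b]. /t/ is a voiceless stop between vowels /i/ and /i/, so it voices to [d]. /oapitiuridiar/ → oabidiuridiar.
Rule 2 (pre-rhotic lowering): /u/ is a high vowel immediately before /r/, so it lowers to [o]. /oabidiuridiar/ → oabidioridiar.
Rule 3 (final a-epenthesis): the form ends in the consonant /r/, so [a] is inserted word-finally. /oabidioridiar/ → oabidioridiara.

oabidioridiara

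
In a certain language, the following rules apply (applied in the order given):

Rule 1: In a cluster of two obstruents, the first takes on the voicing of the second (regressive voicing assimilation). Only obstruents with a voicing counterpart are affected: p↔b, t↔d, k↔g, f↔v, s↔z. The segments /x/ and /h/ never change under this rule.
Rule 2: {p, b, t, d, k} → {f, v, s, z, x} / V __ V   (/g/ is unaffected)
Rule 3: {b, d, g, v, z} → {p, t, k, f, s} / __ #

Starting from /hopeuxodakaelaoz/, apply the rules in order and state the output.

hofeuxozaxaelaos

Rule 1 (regressive voicing assimilation): no segment meets the environment; /hopeuxodakaelaoz/ is unchanged.
Rule 2 (intervocalic spirantization): /p/ is a stop between vowels /o/ and /e/, so it spirantizes to the fricative [f]. /d/ is a stop between vowels /o/ and /a/, so it spirantizes to the fricative [z]. /k/ is a stop between vowels /a/ and /a/, so it spirantizes to the fricative [x]. /hopeuxodakaelaoz/ → hofeuxozaxaelaoz.
Rule 3 (final devoicing): /z/ is a voiced obstruent in word-final position, so it devoices to [s]. /hofeuxozaxaelaoz/ → hofeuxozaxaelaos.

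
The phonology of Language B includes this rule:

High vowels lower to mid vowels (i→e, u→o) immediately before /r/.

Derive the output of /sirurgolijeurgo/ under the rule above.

/i/ is a high vowel immediately before /r/, so it lowers to [e].
/u/ is a high vowel immediately before /r/, so it lowers to [o].
/u/ is a high vowel immediately before /r/, so it lowers to [o].
The other instance of /i/ does not occur in the required environment and remains unchanged.
Surface form: [serorgolijeorgo].

serorgolijeorgo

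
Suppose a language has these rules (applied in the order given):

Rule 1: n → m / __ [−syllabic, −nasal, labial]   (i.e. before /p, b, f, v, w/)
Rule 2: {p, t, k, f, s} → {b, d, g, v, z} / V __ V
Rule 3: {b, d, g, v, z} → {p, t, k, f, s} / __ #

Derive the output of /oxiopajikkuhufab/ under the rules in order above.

Rule 1 (nasal place assimilation): no segment meets the environment; /oxiopajikkuhufab/ is unchanged.
Rule 2 (intervocalic voicing): /p/ is a voiceless obstruent between vowels /o/ and /a/, so it voices to [b]. /f/ is a voiceless obstruent between vowels /u/ and /a/, so it voices to [v]. /oxiopajikkuhufab/ → oxiobajikkuhuvab.
Rule 3 (final devoicing): /b/ is a voiced obstruent in word-final position, so it devoices to [p]. /oxiobajikkuhuvab/ → oxiobajikkuhuvap.

oxiobajikkuhuvap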